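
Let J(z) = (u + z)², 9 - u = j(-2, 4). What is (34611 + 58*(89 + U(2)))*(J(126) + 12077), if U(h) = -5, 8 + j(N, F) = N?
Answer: 1306966266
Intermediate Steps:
j(N, F) = -8 + N
u = 19 (u = 9 - (-8 - 2) = 9 - 1*(-10) = 9 + 10 = 19)
J(z) = (19 + z)²
(34611 + 58*(89 + U(2)))*(J(126) + 12077) = (34611 + 58*(89 - 5))*((19 + 126)² + 12077) = (34611 + 58*84)*(145² + 12077) = (34611 + 4872)*(21025 + 12077) = 39483*33102 = 1306966266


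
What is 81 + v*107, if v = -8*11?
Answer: -9335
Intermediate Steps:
v = -88
81 + v*107 = 81 - 88*107 = 81 - 9416 = -9335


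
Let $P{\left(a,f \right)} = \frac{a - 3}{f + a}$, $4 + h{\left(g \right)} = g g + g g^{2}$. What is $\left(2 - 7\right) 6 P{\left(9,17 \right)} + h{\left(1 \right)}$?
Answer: $- \frac{116}{13} \approx -8.9231$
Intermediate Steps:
$h{\left(g \right)} = -4 + g^{2} + g^{3}$ ($h{\left(g \right)} = -4 + \left(g g + g g^{2}\right) = -4 + \left(g^{2} + g^{3}\right) = -4 + g^{2} + g^{3}$)
$P{\left(a,f \right)} = \frac{-3 + a}{a + f}$
$\left(2 - 7\right) 6 P{\left(9,17 \right)} + h{\left(1 \right)} = \left(2 - 7\right) 6 \frac{-3 + 9}{9 + 17} + \left(-4 + 1^{2} + 1^{3}\right) = \left(-5\right) 6 \cdot \frac{1}{26} \cdot 6 + \left(-4 + 1 + 1\right) = - 30 \cdot \frac{1}{26} \cdot 6 - 2 = \left(-30\right) \frac{3}{13} - 2 = - \frac{90}{13} - 2 = - \frac{116}{13}$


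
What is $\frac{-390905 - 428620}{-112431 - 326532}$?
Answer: $\frac{39025}{20903} \approx 1.867$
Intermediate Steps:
$\frac{-390905 - 428620}{-112431 - 326532} = - \frac{819525}{-438963} = \left(-819525\right) \left(- \frac{1}{438963}\right) = \frac{39025}{20903}$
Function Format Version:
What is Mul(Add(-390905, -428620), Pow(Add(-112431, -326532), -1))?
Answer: Rational(39025, 20903) ≈ 1.8670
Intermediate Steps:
Mul(Add(-390905, -428620), Pow(Add(-112431, -326532), -1)) = Mul(-819525, Pow(-438963, -1)) = Mul(-819525, Rational(-1, 438963)) = Rational(39025, 20903)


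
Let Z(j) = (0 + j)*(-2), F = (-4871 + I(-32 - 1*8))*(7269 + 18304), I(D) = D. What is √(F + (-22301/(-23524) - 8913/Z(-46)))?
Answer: I*√9191152387324029118/270526 ≈ 11207.0*I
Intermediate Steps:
F = -125589003 (F = (-4871 + (-32 - 1*8))*(7269 + 18304) = (-4871 + (-32 - 8))*25573 = (-4871 - 40)*25573 = -4911*25573 = -125589003)
Z(j) = -2*j (Z(j) = j*(-2) = -2*j)
√(F + (-22301/(-23524) - 8913/Z(-46))) = √(-125589003 + (-22301/(-23524) - 8913/((-2*(-46))))) = √(-125589003 + (-22301*(-1/23524) - 8913/92)) = √(-125589003 + (22301/23524 - 8913*1/92)) = √(-125589003 + (22301/23524 - 8913/92)) = √(-125589003 - 25952215/270526) = √(-33975116577793/270526) = I*√9191152387324029118/270526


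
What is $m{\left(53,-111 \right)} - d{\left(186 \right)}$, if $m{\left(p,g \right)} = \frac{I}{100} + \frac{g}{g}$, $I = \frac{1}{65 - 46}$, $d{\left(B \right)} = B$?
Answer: $- \frac{351499}{1900} \approx -185.0$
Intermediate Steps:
$I = \frac{1}{19} \approx 0.052632$
$m{\left(p,g \right)} = \frac{1901}{1900}$ ($m{\left(p,g \right)} = \frac{1}{19 \cdot 100} + \frac{g}{g} = \frac{1}{19} \cdot \frac{1}{100} + 1 = \frac{1}{1900} + 1 = \frac{1901}{1900}$)
$m{\left(53,-111 \right)} - d{\left(186 \right)} = \frac{1901}{1900} - 186 = - \frac{351499}{1900}$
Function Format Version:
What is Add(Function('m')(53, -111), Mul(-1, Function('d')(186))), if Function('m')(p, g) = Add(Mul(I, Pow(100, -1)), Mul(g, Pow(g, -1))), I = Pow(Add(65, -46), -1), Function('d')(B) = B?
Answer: Rational(-351499, 1900) ≈ -185.00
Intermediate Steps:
I = Rational(1, 19) (I = Pow(19, -1) = Rational(1, 19) ≈ 0.052632)
Function('m')(p, g) = Rational(1901, 1900) (Function('m')(p, g) = Add(Mul(Rational(1, 19), Pow(100, -1)), Mul(g, Pow(g, -1))) = Add(Mul(Rational(1, 19), Rational(1, 100)), 1) = Add(Rational(1, 1900), 1) = Rational(1901, 1900))
Add(Function('m')(53, -111), Mul(-1, Function('d')(186))) = Add(Rational(1901, 1900), Mul(-1, 186)) = Add(Rational(1901, 1900), -186) = Rational(-351499, 1900)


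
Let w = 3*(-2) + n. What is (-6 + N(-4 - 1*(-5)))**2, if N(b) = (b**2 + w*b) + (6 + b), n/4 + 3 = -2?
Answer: 576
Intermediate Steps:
n = -20 (n = -12 + 4*(-2) = -12 - 8 = -20)
w = -26 (w = 3*(-2) - 20 = -6 - 20 = -26)
N(b) = 6 + b**2 - 25*b (N(b) = (b**2 - 26*b) + (6 + b) = 6 + b**2 - 25*b)
(-6 + N(-4 - 1*(-5)))**2 = (-6 + (6 + (-4 - 1*(-5))**2 - 25*(-4 - 1*(-5))))**2 = (-6 + (6 + (-4 + 5)**2 - 25*(-4 + 5)))**2 = (-6 + (6 + 1**2 - 25*1))**2 = (-6 + (6 + 1 - 25))**2 = (-6 - 18)**2 = (-24)**2 = 576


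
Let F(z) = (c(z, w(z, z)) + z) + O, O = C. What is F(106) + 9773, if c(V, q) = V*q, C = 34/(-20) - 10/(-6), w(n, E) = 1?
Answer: 299549/30 ≈ 9985.0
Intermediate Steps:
C = -1/30 (C = 34*(-1/20) - 10*(-⅙) = -17/10 + 5/3 = -1/30 ≈ -0.033333)
O = -1/30 ≈ -0.033333
F(z) = -1/30 + 2*z (F(z) = (z*1 + z) - 1/30 = (z + z) - 1/30 = 2*z - 1/30 = -1/30 + 2*z)
F(106) + 9773 = (-1/30 + 2*106) + 9773 = (-1/30 + 212) + 9773 = 6359/30 + 9773 = 299549/30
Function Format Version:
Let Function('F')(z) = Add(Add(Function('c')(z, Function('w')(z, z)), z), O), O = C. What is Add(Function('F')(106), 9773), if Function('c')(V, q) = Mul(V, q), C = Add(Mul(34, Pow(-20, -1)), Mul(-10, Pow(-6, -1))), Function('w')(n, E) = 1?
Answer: Rational(299549, 30) ≈ 9985.0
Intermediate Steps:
C = Rational(-1, 30) (C = Add(Mul(34, Rational(-1, 20)), Mul(-10, Rational(-1, 6))) = Add(Rational(-17, 10), Rational(5, 3)) = Rational(-1, 30) ≈ -0.033333)
O = Rational(-1, 30) ≈ -0.033333
Function('F')(z) = Add(Rational(-1, 30), Mul(2, z)) (Function('F')(z) = Add(Add(Mul(z, 1), z), Rational(-1, 30)) = Add(Add(z, z), Rational(-1, 30)) = Add(Mul(2, z), Rational(-1, 30)) = Add(Rational(-1, 30), Mul(2, z)))
Add(Function('F')(106), 9773) = Add(Add(Rational(-1, 30), Mul(2, 106)), 9773) = Add(Add(Rational(-1, 30), 212), 9773) = Add(Rational(6359, 30), 9773) = Rational(299549, 30)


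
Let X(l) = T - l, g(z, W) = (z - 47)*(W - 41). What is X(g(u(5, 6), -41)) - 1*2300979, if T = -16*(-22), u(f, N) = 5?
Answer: -2304071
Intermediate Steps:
T = 352
g(z, W) = (-47 + z)*(-41 + W)
X(l) = 352 - l
X(g(u(5, 6), -41)) - 1*2300979 = (352 - (1927 - 47*(-41) - 41*5 - 41*5)) - 1*2300979 = (352 - (1927 + 1927 - 205 - 205)) - 2300979 = (352 - 1*3444) - 2300979 = (352 - 3444) - 2300979 = -3092 - 2300979 = -2304071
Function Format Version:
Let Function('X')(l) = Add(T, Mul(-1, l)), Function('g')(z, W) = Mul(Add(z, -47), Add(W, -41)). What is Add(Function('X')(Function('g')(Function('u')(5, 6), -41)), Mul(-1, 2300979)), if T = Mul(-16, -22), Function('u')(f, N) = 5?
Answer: -2304071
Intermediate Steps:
T = 352
Function('g')(z, W) = Mul(Add(-47, z), Add(-41, W))
Function('X')(l) = Add(352, Mul(-1, l))
Add(Function('X')(Function('g')(Function('u')(5, 6), -41)), Mul(-1, 2300979)) = Add(Add(352, Mul(-1, Add(1927, Mul(-47, -41), Mul(-41, 5), Mul(-41, 5)))), Mul(-1, 2300979)) = Add(Add(352, Mul(-1, Add(1927, 1927, -205, -205))), -2300979) = Add(Add(352, Mul(-1, 3444)), -2300979) = Add(Add(352, -3444), -2300979) = Add(-3092, -2300979) = -2304071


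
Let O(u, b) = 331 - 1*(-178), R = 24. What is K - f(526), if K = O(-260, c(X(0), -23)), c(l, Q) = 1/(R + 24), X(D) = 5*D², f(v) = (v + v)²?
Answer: -1106195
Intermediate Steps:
f(v) = 4*v² (f(v) = (2*v)² = 4*v²)
c(l, Q) = 1/48 (c(l, Q) = 1/(24 + 24) = 1/48)
O(u, b) = 509 (O(u, b) = 331 + 178 = 509)
K = 509
K - f(526) = 509 - 4*526² = 509 - 4*276676 = 509 - 1*1106704 = 509 - 1106704 = -1106195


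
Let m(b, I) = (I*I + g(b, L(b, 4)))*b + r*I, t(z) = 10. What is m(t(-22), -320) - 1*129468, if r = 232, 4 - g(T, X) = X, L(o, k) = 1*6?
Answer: 820272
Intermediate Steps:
L(o, k) = 6
g(T, X) = 4 - X
m(b, I) = 232*I + b*(-2 + I²) (m(b, I) = (I*I + (4 - 1*6))*b + 232*I = (I² + (4 - 6))*b + 232*I = (I² - 2)*b + 232*I = (-2 + I²)*b + 232*I = b*(-2 + I²) + 232*I = 232*I + b*(-2 + I²))
m(t(-22), -320) - 1*129468 = (-2*10 + 232*(-320) + 10*(-320)²) - 1*129468 = (-20 - 74240 + 10*102400) - 129468 = (-20 - 74240 + 1024000) - 129468 = 949740 - 129468 = 820272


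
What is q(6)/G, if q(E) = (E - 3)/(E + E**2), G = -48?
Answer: -1/672 ≈ -0.0014881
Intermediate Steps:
q(E) = (-3 + E)/(E + E**2)
q(6)/G = ((-3 + 6)/(6*(1 + 6)))/(-48) = ((1/6)*3/7)*(-1/48) = ((1/6)*(1/7)*3)*(-1/48) = (1/14)*(-1/48) = -1/672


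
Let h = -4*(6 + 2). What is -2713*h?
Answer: 86816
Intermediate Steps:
h = -32 (h = -4*8 = -32)
-2713*h = -2713*(-32) = 86816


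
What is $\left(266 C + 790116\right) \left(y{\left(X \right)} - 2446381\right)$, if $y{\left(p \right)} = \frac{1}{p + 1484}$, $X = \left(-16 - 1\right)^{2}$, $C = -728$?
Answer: $- \frac{2587140292035616}{1773} \approx -1.4592 \cdot 10^{12}$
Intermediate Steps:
$X = 289$ ($X = \left(-17\right)^{2} = 289$)
$y{\left(p \right)} = \frac{1}{1484 + p}$
$\left(266 C + 790116\right) \left(y{\left(X \right)} - 2446381\right) = \left(266 \left(-728\right) + 790116\right) \left(\frac{1}{1484 + 289} - 2446381\right) = \left(-193648 + 790116\right) \left(\frac{1}{1773} - 2446381\right) = 596468 \left(\frac{1}{1773} - 2446381\right) = 596468 \left(- \frac{4337433512}{1773}\right) = - \frac{2587140292035616}{1773}$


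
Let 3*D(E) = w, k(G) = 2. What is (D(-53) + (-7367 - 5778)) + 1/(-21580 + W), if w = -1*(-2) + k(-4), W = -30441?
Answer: -2051240054/156063 ≈ -13144.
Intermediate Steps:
w = 4 (w = -1*(-2) + 2 = 2 + 2 = 4)
D(E) = 4/3 (D(E) = (⅓)*4 = 4/3)
(D(-53) + (-7367 - 5778)) + 1/(-21580 + W) = (4/3 + (-7367 - 5778)) + 1/(-21580 - 30441) = (4/3 - 13145) + 1/(-52021) = -39431/3 - 1/52021 = -2051240054/156063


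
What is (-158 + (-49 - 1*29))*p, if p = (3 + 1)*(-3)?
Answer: 2832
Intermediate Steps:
p = -12 (p = 4*(-3) = -12)
(-158 + (-49 - 1*29))*p = (-158 + (-49 - 1*29))*(-12) = (-158 + (-49 - 29))*(-12) = (-158 - 78)*(-12) = -236*(-12) = 2832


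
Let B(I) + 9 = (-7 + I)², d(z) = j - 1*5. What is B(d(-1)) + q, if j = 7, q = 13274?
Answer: 13290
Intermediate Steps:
d(z) = 2 (d(z) = 7 - 1*5 = 7 - 5 = 2)
B(I) = -9 + (-7 + I)²
B(d(-1)) + q = (-9 + (-7 + 2)²) + 13274 = (-9 + (-5)²) + 13274 = (-9 + 25) + 13274 = 16 + 13274 = 13290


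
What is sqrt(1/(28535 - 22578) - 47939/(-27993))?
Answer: 2*sqrt(4958884952754)/3403149 ≈ 1.3087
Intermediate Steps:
sqrt(1/(28535 - 22578) - 47939/(-27993)) = sqrt(1/5957 - 47939*(-1/27993)) = sqrt(1/5957 + 47939/27993) = sqrt(5828584/3403149) = 2*sqrt(4958884952754)/3403149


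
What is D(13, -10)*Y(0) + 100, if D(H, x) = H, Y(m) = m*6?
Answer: 100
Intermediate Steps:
Y(m) = 6*m
D(13, -10)*Y(0) + 100 = 13*(6*0) + 100 = 13*0 + 100 = 0 + 100 = 100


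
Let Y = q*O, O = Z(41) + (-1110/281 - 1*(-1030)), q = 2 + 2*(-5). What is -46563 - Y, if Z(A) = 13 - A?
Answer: -10840587/281 ≈ -38579.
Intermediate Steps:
q = -8 (q = 2 - 10 = -8)
O = 280452/281 (O = (13 - 1*41) + (-1110/281 - 1*(-1030)) = (13 - 41) + (-1110*1/281 + 1030) = -28 + (-1110/281 + 1030) = -28 + 288320/281 = 280452/281 ≈ 998.05)
Y = -2243616/281 (Y = -8*280452/281 = -2243616/281 ≈ -7984.4)
-46563 - Y = -46563 - 1*(-2243616/281) = -46563 + 2243616/281 = -10840587/281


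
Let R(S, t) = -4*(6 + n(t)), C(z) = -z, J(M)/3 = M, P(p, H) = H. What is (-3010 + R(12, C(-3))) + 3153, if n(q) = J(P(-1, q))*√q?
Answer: 119 - 36*√3 ≈ 56.646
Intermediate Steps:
J(M) = 3*M
n(q) = 3*q^(3/2) (n(q) = (3*q)*√q = 3*q^(3/2))
R(S, t) = -24 - 12*t^(3/2) (R(S, t) = -4*(6 + 3*t^(3/2)) = -24 - 12*t^(3/2))
(-3010 + R(12, C(-3))) + 3153 = (-3010 + (-24 - 12*3^(3/2))) + 3153 = (-3010 + (-24 - 36*√3)) + 3153 = (-3034 - 36*√3) + 3153 = 119 - 36*√3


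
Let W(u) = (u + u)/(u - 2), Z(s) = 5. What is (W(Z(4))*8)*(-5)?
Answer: -400/3 ≈ -133.33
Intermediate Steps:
W(u) = 2*u/(-2 + u) (W(u) = (2*u)/(-2 + u) = 2*u/(-2 + u))
(W(Z(4))*8)*(-5) = ((2*5/(-2 + 5))*8)*(-5) = ((2*5/3)*8)*(-5) = ((2*5*(1/3))*8)*(-5) = ((10/3)*8)*(-5) = (80/3)*(-5) = -400/3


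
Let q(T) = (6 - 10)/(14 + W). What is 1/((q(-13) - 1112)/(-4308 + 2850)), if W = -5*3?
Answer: 729/554 ≈ 1.3159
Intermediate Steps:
W = -15
q(T) = 4 (q(T) = (6 - 10)/(14 - 15) = -4/(-1) = -4*(-1) = 4)
1/((q(-13) - 1112)/(-4308 + 2850)) = 1/((4 - 1112)/(-4308 + 2850)) = 1/(-1108/(-1458)) = 1/(-1108*(-1/1458)) = 1/(554/729) = 729/554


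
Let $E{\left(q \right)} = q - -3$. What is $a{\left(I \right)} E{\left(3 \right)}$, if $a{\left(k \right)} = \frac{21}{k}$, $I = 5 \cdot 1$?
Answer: $\frac{126}{5} \approx 25.2$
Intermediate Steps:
$E{\left(q \right)} = 3 + q$ ($E{\left(q \right)} = q + 3 = 3 + q$)
$I = 5$
$a{\left(I \right)} E{\left(3 \right)} = \frac{21}{5} \left(3 + 3\right) = 21 \cdot \frac{1}{5} \cdot 6 = \frac{21}{5} \cdot 6 = \frac{126}{5}$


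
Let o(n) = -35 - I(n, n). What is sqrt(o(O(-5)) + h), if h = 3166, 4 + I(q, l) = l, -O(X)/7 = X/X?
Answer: sqrt(3142) ≈ 56.054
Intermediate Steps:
O(X) = -7 (O(X) = -7*X/X = -7*1 = -7)
I(q, l) = -4 + l
o(n) = -31 - n (o(n) = -35 - (-4 + n) = -35 + (4 - n) = -31 - n)
sqrt(o(O(-5)) + h) = sqrt((-31 - 1*(-7)) + 3166) = sqrt((-31 + 7) + 3166) = sqrt(-24 + 3166) = sqrt(3142)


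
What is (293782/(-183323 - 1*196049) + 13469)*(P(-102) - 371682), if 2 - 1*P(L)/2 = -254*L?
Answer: -540957227053721/94843 ≈ -5.7037e+9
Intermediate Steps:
P(L) = 4 + 508*L (P(L) = 4 - (-508)*L = 4 + 508*L)
(293782/(-183323 - 1*196049) + 13469)*(P(-102) - 371682) = (293782/(-183323 - 1*196049) + 13469)*((4 + 508*(-102)) - 371682) = (293782/(-183323 - 196049) + 13469)*((4 - 51816) - 371682) = (293782/(-379372) + 13469)*(-51812 - 371682) = (293782*(-1/379372) + 13469)*(-423494) = (-146891/189686 + 13469)*(-423494) = (2554733843/189686)*(-423494) = -540957227053721/94843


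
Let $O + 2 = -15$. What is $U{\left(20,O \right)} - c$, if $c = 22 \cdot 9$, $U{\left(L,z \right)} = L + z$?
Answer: $-195$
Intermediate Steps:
$O = -17$ ($O = -2 - 15 = -17$)
$c = 198$
$U{\left(20,O \right)} - c = \left(20 - 17\right) - 198 = 3 - 198 = -195$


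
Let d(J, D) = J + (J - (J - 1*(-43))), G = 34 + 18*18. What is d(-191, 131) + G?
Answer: 124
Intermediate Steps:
G = 358 (G = 34 + 324 = 358)
d(J, D) = -43 + J (d(J, D) = J + (J - (J + 43)) = J + (J - (43 + J)) = J + (J + (-43 - J)) = J - 43 = -43 + J)
d(-191, 131) + G = (-43 - 191) + 358 = -234 + 358 = 124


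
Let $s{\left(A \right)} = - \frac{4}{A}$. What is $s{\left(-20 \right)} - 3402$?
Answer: $- \frac{17009}{5} \approx -3401.8$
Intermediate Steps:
$s{\left(-20 \right)} - 3402 = - \frac{4}{-20} - 3402 = \left(-4\right) \left(- \frac{1}{20}\right) - 3402 = \frac{1}{5} - 3402 = - \frac{17009}{5}$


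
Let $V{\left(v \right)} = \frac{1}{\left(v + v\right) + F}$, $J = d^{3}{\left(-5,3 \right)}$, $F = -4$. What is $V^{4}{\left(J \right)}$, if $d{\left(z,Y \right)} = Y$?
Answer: $\frac{1}{6250000} \approx 1.6 \cdot 10^{-7}$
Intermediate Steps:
$J = 27$ ($J = 3^{3} = 27$)
$V{\left(v \right)} = \frac{1}{-4 + 2 v}$ ($V{\left(v \right)} = \frac{1}{\left(v + v\right) - 4} = \frac{1}{2 v - 4} = \frac{1}{-4 + 2 v}$)
$V^{4}{\left(J \right)} = \left(\frac{1}{2 \left(-2 + 27\right)}\right)^{4} = \left(\frac{1}{2 \cdot 25}\right)^{4} = \left(\frac{1}{2} \cdot \frac{1}{25}\right)^{4} = \left(\frac{1}{50}\right)^{4} = \frac{1}{6250000}$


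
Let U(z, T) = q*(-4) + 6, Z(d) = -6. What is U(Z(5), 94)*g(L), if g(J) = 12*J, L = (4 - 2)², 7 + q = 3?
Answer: 1056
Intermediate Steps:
q = -4 (q = -7 + 3 = -4)
L = 4 (L = 2² = 4)
U(z, T) = 22 (U(z, T) = -4*(-4) + 6 = 16 + 6 = 22)
U(Z(5), 94)*g(L) = 22*(12*4) = 22*48 = 1056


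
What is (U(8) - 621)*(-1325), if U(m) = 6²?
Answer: 775125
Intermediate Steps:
U(m) = 36
(U(8) - 621)*(-1325) = (36 - 621)*(-1325) = -585*(-1325) = 775125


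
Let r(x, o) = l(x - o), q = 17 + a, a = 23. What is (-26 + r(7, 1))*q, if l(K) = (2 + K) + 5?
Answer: -520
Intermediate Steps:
l(K) = 7 + K
q = 40 (q = 17 + 23 = 40)
r(x, o) = 7 + x - o (r(x, o) = 7 + (x - o) = 7 + x - o)
(-26 + r(7, 1))*q = (-26 + (7 + 7 - 1*1))*40 = (-26 + (7 + 7 - 1))*40 = (-26 + 13)*40 = -13*40 = -520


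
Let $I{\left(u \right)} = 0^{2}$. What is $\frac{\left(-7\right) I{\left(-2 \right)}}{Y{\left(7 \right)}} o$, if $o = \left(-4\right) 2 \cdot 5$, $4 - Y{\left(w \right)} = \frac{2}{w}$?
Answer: $0$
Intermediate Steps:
$I{\left(u \right)} = 0$
$Y{\left(w \right)} = 4 - \frac{2}{w}$
$o = -40$ ($o = \left(-8\right) 5 = -40$)
$\frac{\left(-7\right) I{\left(-2 \right)}}{Y{\left(7 \right)}} o = \frac{\left(-7\right) 0}{4 - \frac{2}{7}} \left(-40\right) = \frac{0}{4 - \frac{2}{7}} \left(-40\right) = \frac{0}{\frac{26}{7}} \left(-40\right) = 0 \cdot \frac{7}{26} \left(-40\right) = 0 \left(-40\right) = 0$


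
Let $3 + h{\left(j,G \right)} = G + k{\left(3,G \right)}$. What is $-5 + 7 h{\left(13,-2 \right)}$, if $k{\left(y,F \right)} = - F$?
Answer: $-26$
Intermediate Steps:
$h{\left(j,G \right)} = -3$ ($h{\left(j,G \right)} = -3 + \left(G - G\right) = -3 + 0 = -3$)
$-5 + 7 h{\left(13,-2 \right)} = -5 + 7 \left(-3\right) = -5 - 21 = -26$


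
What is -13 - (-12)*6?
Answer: 59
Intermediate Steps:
-13 - (-12)*6 = -13 - 12*(-6) = -13 + 72 = 59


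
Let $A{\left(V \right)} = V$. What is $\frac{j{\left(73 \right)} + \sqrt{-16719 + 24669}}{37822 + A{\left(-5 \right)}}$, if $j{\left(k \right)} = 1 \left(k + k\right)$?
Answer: $\frac{146}{37817} + \frac{5 \sqrt{318}}{37817} \approx 0.0062184$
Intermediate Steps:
$j{\left(k \right)} = 2 k$ ($j{\left(k \right)} = 1 \cdot 2 k = 2 k$)
$\frac{j{\left(73 \right)} + \sqrt{-16719 + 24669}}{37822 + A{\left(-5 \right)}} = \frac{2 \cdot 73 + \sqrt{-16719 + 24669}}{37822 - 5} = \frac{146 + \sqrt{7950}}{37817} = \left(146 + 5 \sqrt{318}\right) \frac{1}{37817} = \frac{146}{37817} + \frac{5 \sqrt{318}}{37817}$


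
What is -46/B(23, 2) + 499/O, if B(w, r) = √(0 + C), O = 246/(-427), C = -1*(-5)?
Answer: -213073/246 - 46*√5/5 ≈ -886.72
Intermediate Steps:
C = 5
O = -246/427 (O = 246*(-1/427) = -246/427 ≈ -0.57611)
B(w, r) = √5 (B(w, r) = √(0 + 5) = √5)
-46/B(23, 2) + 499/O = -46*√5/5 + 499/(-246/427) = -46*√5/5 + 499*(-427/246) = -46*√5/5 - 213073/246 = -213073/246 - 46*√5/5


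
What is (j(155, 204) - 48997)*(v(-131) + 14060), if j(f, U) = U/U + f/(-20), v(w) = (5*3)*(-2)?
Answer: -1375045225/2 ≈ -6.8752e+8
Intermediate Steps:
v(w) = -30 (v(w) = 15*(-2) = -30)
j(f, U) = 1 - f/20 (j(f, U) = 1 + f*(-1/20) = 1 - f/20)
(j(155, 204) - 48997)*(v(-131) + 14060) = ((1 - 1/20*155) - 48997)*(-30 + 14060) = ((1 - 31/4) - 48997)*14030 = (-27/4 - 48997)*14030 = -196015/4*14030 = -1375045225/2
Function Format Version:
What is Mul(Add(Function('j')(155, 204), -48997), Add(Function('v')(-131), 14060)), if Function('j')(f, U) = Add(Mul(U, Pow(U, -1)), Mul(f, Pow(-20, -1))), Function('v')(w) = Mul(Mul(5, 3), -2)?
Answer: Rational(-1375045225, 2) ≈ -6.8752e+8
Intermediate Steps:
Function('v')(w) = -30 (Function('v')(w) = Mul(15, -2) = -30)
Function('j')(f, U) = Add(1, Mul(Rational(-1, 20), f)) (Function('j')(f, U) = Add(1, Mul(f, Rational(-1, 20))) = Add(1, Mul(Rational(-1, 20), f)))
Mul(Add(Function('j')(155, 204), -48997), Add(Function('v')(-131), 14060)) = Mul(Add(Add(1, Mul(Rational(-1, 20), 155)), -48997), Add(-30, 14060)) = Mul(Add(Add(1, Rational(-31, 4)), -48997), 14030) = Mul(Add(Rational(-27, 4), -48997), 14030) = Mul(Rational(-196015, 4), 14030) = Rational(-1375045225, 2)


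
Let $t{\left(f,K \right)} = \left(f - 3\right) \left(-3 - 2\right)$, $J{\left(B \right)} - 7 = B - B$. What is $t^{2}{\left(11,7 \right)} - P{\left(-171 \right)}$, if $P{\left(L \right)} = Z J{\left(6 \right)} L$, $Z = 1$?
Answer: $2797$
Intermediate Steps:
$J{\left(B \right)} = 7$ ($J{\left(B \right)} = 7 + \left(B - B\right) = 7 + 0 = 7$)
$P{\left(L \right)} = 7 L$ ($P{\left(L \right)} = 1 \cdot 7 L = 7 L$)
$t{\left(f,K \right)} = 15 - 5 f$ ($t{\left(f,K \right)} = \left(-3 + f\right) \left(-5\right) = 15 - 5 f$)
$t^{2}{\left(11,7 \right)} - P{\left(-171 \right)} = \left(15 - 55\right)^{2} - 7 \left(-171\right) = \left(15 - 55\right)^{2} - -1197 = \left(-40\right)^{2} + 1197 = 1600 + 1197 = 2797$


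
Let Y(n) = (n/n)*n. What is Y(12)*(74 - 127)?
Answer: -636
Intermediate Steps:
Y(n) = n (Y(n) = 1*n = n)
Y(12)*(74 - 127) = 12*(74 - 127) = 12*(-53) = -636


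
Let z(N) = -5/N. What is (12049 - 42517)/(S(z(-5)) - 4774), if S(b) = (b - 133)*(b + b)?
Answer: 15234/2519 ≈ 6.0476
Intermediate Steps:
S(b) = 2*b*(-133 + b) (S(b) = (-133 + b)*(2*b) = 2*b*(-133 + b))
(12049 - 42517)/(S(z(-5)) - 4774) = (12049 - 42517)/(2*(-5/(-5))*(-133 - 5/(-5)) - 4774) = -30468/(2*(-5*(-⅕))*(-133 - 5*(-⅕)) - 4774) = -30468/(2*1*(-133 + 1) - 4774) = -30468/(2*1*(-132) - 4774) = -30468/(-264 - 4774) = -30468/(-5038) = -30468*(-1/5038) = 15234/2519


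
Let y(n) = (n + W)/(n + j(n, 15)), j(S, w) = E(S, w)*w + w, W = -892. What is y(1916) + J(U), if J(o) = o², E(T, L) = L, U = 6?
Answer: 19660/539 ≈ 36.475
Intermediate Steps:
j(S, w) = w + w² (j(S, w) = w*w + w = w² + w = w + w²)
y(n) = (-892 + n)/(240 + n) (y(n) = (n - 892)/(n + 15*(1 + 15)) = (-892 + n)/(n + 15*16) = (-892 + n)/(n + 240) = (-892 + n)/(240 + n))
y(1916) + J(U) = (-892 + 1916)/(240 + 1916) + 6² = 1024/2156 + 36 = (1/2156)*1024 + 36 = 256/539 + 36 = 19660/539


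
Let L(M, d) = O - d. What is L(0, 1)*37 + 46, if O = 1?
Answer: 46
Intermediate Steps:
L(M, d) = 1 - d
L(0, 1)*37 + 46 = (1 - 1*1)*37 + 46 = (1 - 1)*37 + 46 = 0*37 + 46 = 0 + 46 = 46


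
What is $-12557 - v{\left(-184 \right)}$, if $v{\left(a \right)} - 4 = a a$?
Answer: $-46417$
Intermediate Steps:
$v{\left(a \right)} = 4 + a^{2}$ ($v{\left(a \right)} = 4 + a a = 4 + a^{2}$)
$-12557 - v{\left(-184 \right)} = -12557 - \left(4 + \left(-184\right)^{2}\right) = -12557 - \left(4 + 33856\right) = -12557 - 33860 = -46417$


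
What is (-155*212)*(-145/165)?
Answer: 952940/33 ≈ 28877.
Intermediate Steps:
(-155*212)*(-145/165) = -(-4764700)/165 = -32860*(-29/33) = 952940/33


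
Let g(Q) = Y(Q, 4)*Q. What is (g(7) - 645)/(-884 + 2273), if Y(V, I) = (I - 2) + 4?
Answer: -201/463 ≈ -0.43413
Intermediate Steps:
Y(V, I) = 2 + I (Y(V, I) = (-2 + I) + 4 = 2 + I)
g(Q) = 6*Q (g(Q) = (2 + 4)*Q = 6*Q)
(g(7) - 645)/(-884 + 2273) = (6*7 - 645)/(-884 + 2273) = (42 - 645)/1389 = -603*1/1389 = -201/463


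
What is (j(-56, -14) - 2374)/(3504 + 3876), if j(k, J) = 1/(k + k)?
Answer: -265889/826560 ≈ -0.32168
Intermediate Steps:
j(k, J) = 1/(2*k)
(j(-56, -14) - 2374)/(3504 + 3876) = ((½)/(-56) - 2374)/(3504 + 3876) = ((½)*(-1/56) - 2374)/7380 = (-1/112 - 2374)*(1/7380) = -265889/112*1/7380 = -265889/826560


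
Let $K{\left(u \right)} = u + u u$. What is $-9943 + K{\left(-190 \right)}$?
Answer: $25967$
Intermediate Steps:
$K{\left(u \right)} = u + u^{2}$
$-9943 + K{\left(-190 \right)} = -9943 - 190 \left(1 - 190\right) = -9943 - -35910 = -9943 + 35910 = 25967$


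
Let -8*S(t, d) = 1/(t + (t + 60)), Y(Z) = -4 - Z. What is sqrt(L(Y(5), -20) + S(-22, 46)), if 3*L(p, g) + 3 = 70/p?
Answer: I*sqrt(74658)/144 ≈ 1.8975*I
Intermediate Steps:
S(t, d) = -1/(8*(60 + 2*t)) (S(t, d) = -1/(8*(t + (t + 60))) = -1/(8*(t + (60 + t))) = -1/(8*(60 + 2*t)))
L(p, g) = -1 + 70/(3*p) (L(p, g) = -1 + (70/p)/3 = -1 + 70/(3*p))
sqrt(L(Y(5), -20) + S(-22, 46)) = sqrt((70/3 - (-4 - 1*5))/(-4 - 1*5) - 1/(480 + 16*(-22))) = sqrt((70/3 - (-4 - 5))/(-4 - 5) - 1/(480 - 352)) = sqrt((70/3 - 1*(-9))/(-9) - 1/128) = sqrt(-(70/3 + 9)/9 - 1*1/128) = sqrt(-1/9*97/3 - 1/128) = sqrt(-97/27 - 1/128) = sqrt(-12443/3456) = I*sqrt(74658)/144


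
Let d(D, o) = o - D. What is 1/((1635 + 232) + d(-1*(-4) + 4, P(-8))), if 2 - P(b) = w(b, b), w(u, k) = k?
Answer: 1/1869 ≈ 0.00053505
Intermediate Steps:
P(b) = 2 - b
1/((1635 + 232) + d(-1*(-4) + 4, P(-8))) = 1/((1635 + 232) + ((2 - 1*(-8)) - (-1*(-4) + 4))) = 1/(1867 + ((2 + 8) - (4 + 4))) = 1/(1867 + (10 - 1*8)) = 1/(1867 + (10 - 8)) = 1/(1867 + 2) = 1/1869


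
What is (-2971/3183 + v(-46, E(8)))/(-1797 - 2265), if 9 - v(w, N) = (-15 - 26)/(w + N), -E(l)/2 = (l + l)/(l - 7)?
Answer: -208025/112054332 ≈ -0.0018565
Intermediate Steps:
E(l) = -4*l/(-7 + l) (E(l) = -2*(l + l)/(l - 7) = -2*2*l/(-7 + l) = -4*l/(-7 + l))
v(w, N) = 9 + 41/(N + w) (v(w, N) = 9 - (-15 - 26)/(w + N) = 9 - (-41)/(N + w) = 9 + 41/(N + w))
(-2971/3183 + v(-46, E(8)))/(-1797 - 2265) = (-2971/3183 + (41 + 9*(-4*8/(-7 + 8)) + 9*(-46))/(-4*8/(-7 + 8) - 46))/(-1797 - 2265) = (-2971*1/3183 + (41 + 9*(-4*8/1) - 414)/(-4*8/1 - 46))/(-4062) = (-2971/3183 + (41 + 9*(-4*8*1) - 414)/(-4*8*1 - 46))*(-1/4062) = (-2971/3183 + (41 + 9*(-32) - 414)/(-32 - 46))*(-1/4062) = (-2971/3183 + (41 - 288 - 414)/(-78))*(-1/4062) = (-2971/3183 - 1/78*(-661))*(-1/4062) = (-2971/3183 + 661/78)*(-1/4062) = (208025/27586)*(-1/4062) = -208025/112054332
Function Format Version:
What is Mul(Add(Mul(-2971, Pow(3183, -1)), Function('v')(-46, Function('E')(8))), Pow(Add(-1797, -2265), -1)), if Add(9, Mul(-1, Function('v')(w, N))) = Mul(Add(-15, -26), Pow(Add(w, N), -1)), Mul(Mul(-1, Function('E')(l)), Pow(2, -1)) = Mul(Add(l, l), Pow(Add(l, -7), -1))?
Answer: Rational(-208025, 112054332) ≈ -0.0018565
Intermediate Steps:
Function('E')(l) = Mul(-4, l, Pow(Add(-7, l), -1)) (Function('E')(l) = Mul(-2, Mul(Add(l, l), Pow(Add(l, -7), -1))) = Mul(-2, Mul(Mul(2, l), Pow(Add(-7, l), -1))) = Mul(-2, Mul(2, l, Pow(Add(-7, l), -1))) = Mul(-4, l, Pow(Add(-7, l), -1)))
Function('v')(w, N) = Add(9, Mul(41, Pow(Add(N, w), -1))) (Function('v')(w, N) = Add(9, Mul(-1, Mul(Add(-15, -26), Pow(Add(w, N), -1)))) = Add(9, Mul(-1, Mul(-41, Pow(Add(N, w), -1)))) = Add(9, Mul(41, Pow(Add(N, w), -1))))
Mul(Add(Mul(-2971, Pow(3183, -1)), Function('v')(-46, Function('E')(8))), Pow(Add(-1797, -2265), -1)) = Mul(Add(Mul(-2971, Pow(3183, -1)), Mul(Pow(Add(Mul(-4, 8, Pow(Add(-7, 8), -1)), -46), -1), Add(41, Mul(9, Mul(-4, 8, Pow(Add(-7, 8), -1))), Mul(9, -46)))), Pow(Add(-1797, -2265), -1)) = Mul(Add(Mul(-2971, Rational(1, 3183)), Mul(Pow(Add(Mul(-4, 8, Pow(1, -1)), -46), -1), Add(41, Mul(9, Mul(-4, 8, Pow(1, -1))), -414))), Pow(-4062, -1)) = Mul(Add(Rational(-2971, 3183), Mul(Pow(Add(Mul(-4, 8, 1), -46), -1), Add(41, Mul(9, Mul(-4, 8, 1)), -414))), Rational(-1, 4062)) = Mul(Add(Rational(-2971, 3183), Mul(Pow(Add(-32, -46), -1), Add(41, Mul(9, -32), -414))), Rational(-1, 4062)) = Mul(Add(Rational(-2971, 3183), Mul(Pow(-78, -1), Add(41, -288, -414))), Rational(-1, 4062)) = Mul(Add(Rational(-2971, 3183), Mul(Rational(-1, 78), -661)), Rational(-1, 4062)) = Mul(Add(Rational(-2971, 3183), Rational(661, 78)), Rational(-1, 4062)) = Mul(Rational(208025, 27586), Rational(-1, 4062)) = Rational(-208025, 112054332)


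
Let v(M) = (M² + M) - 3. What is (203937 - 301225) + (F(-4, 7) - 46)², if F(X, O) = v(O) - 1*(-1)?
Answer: -97224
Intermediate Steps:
v(M) = -3 + M + M² (v(M) = (M + M²) - 3 = -3 + M + M²)
F(X, O) = -2 + O + O² (F(X, O) = (-3 + O + O²) - 1*(-1) = (-3 + O + O²) + 1 = -2 + O + O²)
(203937 - 301225) + (F(-4, 7) - 46)² = (203937 - 301225) + ((-2 + 7 + 7²) - 46)² = -97288 + ((-2 + 7 + 49) - 46)² = -97288 + (54 - 46)² = -97288 + 8² = -97288 + 64 = -97224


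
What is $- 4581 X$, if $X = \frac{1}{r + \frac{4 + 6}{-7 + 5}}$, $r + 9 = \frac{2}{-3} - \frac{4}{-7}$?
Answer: $\frac{96201}{296} \approx 325.0$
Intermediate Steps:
$r = - \frac{191}{21}$ ($r = -9 + \left(\frac{2}{-3} - \frac{4}{-7}\right) = -9 + \left(2 \left(- \frac{1}{3}\right) - - \frac{4}{7}\right) = -9 + \left(- \frac{2}{3} + \frac{4}{7}\right) = -9 - \frac{2}{21} = - \frac{191}{21} \approx -9.0952$)
$X = - \frac{21}{296}$ ($X = \frac{1}{- \frac{191}{21} + \frac{4 + 6}{-7 + 5}} = \frac{1}{- \frac{191}{21} + \frac{10}{-2}} = \frac{1}{- \frac{191}{21} + 10 \left(- \frac{1}{2}\right)} = \frac{1}{- \frac{191}{21} - 5} = \frac{1}{- \frac{296}{21}} = - \frac{21}{296} \approx -0.070946$)
$- 4581 X = \left(-4581\right) \left(- \frac{21}{296}\right) = \frac{96201}{296}$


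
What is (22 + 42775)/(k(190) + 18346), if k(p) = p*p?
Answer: 42797/54446 ≈ 0.78605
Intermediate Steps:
k(p) = p**2
(22 + 42775)/(k(190) + 18346) = (22 + 42775)/(190**2 + 18346) = 42797/(36100 + 18346) = 42797/54446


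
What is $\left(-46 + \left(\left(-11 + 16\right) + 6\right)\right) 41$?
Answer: $-1435$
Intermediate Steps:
$\left(-46 + \left(\left(-11 + 16\right) + 6\right)\right) 41 = \left(-46 + \left(5 + 6\right)\right) 41 = \left(-46 + 11\right) 41 = \left(-35\right) 41 = -1435$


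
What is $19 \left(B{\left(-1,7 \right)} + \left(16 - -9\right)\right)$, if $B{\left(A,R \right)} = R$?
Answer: $608$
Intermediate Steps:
$19 \left(B{\left(-1,7 \right)} + \left(16 - -9\right)\right) = 19 \left(7 + \left(16 - -9\right)\right) = 19 \left(7 + \left(16 + 9\right)\right) = 19 \left(7 + 25\right) = 19 \cdot 32 = 608$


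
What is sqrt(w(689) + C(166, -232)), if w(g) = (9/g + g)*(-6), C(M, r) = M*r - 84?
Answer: 32*I*sqrt(19809439)/689 ≈ 206.71*I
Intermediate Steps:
C(M, r) = -84 + M*r
w(g) = -54/g - 6*g (w(g) = (g + 9/g)*(-6) = -54/g - 6*g)
sqrt(w(689) + C(166, -232)) = sqrt((-54/689 - 6*689) + (-84 + 166*(-232))) = sqrt((-54*1/689 - 4134) + (-84 - 38512)) = sqrt((-54/689 - 4134) - 38596) = sqrt(-2848380/689 - 38596) = sqrt(-29441024/689) = 32*I*sqrt(19809439)/689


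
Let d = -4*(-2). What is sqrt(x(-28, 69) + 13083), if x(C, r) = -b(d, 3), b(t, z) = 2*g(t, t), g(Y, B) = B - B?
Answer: 7*sqrt(267) ≈ 114.38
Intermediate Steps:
d = 8
g(Y, B) = 0
b(t, z) = 0 (b(t, z) = 2*0 = 0)
x(C, r) = 0 (x(C, r) = -1*0 = 0)
sqrt(x(-28, 69) + 13083) = sqrt(0 + 13083) = sqrt(13083) = 7*sqrt(267)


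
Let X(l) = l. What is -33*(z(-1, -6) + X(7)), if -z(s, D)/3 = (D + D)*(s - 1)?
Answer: 2145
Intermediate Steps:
z(s, D) = -6*D*(-1 + s) (z(s, D) = -3*(D + D)*(s - 1) = -3*2*D*(-1 + s) = -6*D*(-1 + s))
-33*(z(-1, -6) + X(7)) = -33*(6*(-6)*(1 - 1*(-1)) + 7) = -33*(6*(-6)*(1 + 1) + 7) = -33*(6*(-6)*2 + 7) = -33*(-72 + 7) = -33*(-65) = 2145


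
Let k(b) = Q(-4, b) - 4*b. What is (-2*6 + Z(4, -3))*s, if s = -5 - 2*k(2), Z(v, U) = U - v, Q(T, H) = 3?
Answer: -95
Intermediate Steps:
k(b) = 3 - 4*b
s = 5 (s = -5 - 2*(3 - 4*2) = -5 - 2*(3 - 8) = -5 - 2*(-5) = -5 + 10 = 5)
(-2*6 + Z(4, -3))*s = (-2*6 + (-3 - 1*4))*5 = (-12 + (-3 - 4))*5 = (-12 - 7)*5 = -19*5 = -95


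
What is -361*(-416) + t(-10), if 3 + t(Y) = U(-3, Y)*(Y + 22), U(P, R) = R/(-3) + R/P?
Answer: 150253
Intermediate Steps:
U(P, R) = -R/3 + R/P (U(P, R) = R*(-⅓) + R/P = -R/3 + R/P)
t(Y) = -3 - 2*Y*(22 + Y)/3 (t(Y) = -3 + (-Y/3 + Y/(-3))*(Y + 22) = -3 + (-Y/3 + Y*(-⅓))*(22 + Y) = -3 + (-Y/3 - Y/3)*(22 + Y) = -3 + (-2*Y/3)*(22 + Y) = -3 - 2*Y*(22 + Y)/3)
-361*(-416) + t(-10) = -361*(-416) + (-3 - 44/3*(-10) - ⅔*(-10)²) = 150176 + (-3 + 440/3 - ⅔*100) = 150176 + (-3 + 440/3 - 200/3) = 150176 + 77 = 150253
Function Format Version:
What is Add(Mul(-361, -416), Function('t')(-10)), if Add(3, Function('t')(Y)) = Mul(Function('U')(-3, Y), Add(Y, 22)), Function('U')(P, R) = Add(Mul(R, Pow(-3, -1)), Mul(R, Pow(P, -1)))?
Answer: 150253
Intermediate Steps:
Function('U')(P, R) = Add(Mul(Rational(-1, 3), R), Mul(R, Pow(P, -1))) (Function('U')(P, R) = Add(Mul(R, Rational(-1, 3)), Mul(R, Pow(P, -1))) = Add(Mul(Rational(-1, 3), R), Mul(R, Pow(P, -1))))
Function('t')(Y) = Add(-3, Mul(Rational(-2, 3), Y, Add(22, Y))) (Function('t')(Y) = Add(-3, Mul(Add(Mul(Rational(-1, 3), Y), Mul(Y, Pow(-3, -1))), Add(Y, 22))) = Add(-3, Mul(Add(Mul(Rational(-1, 3), Y), Mul(Y, Rational(-1, 3))), Add(22, Y))) = Add(-3, Mul(Add(Mul(Rational(-1, 3), Y), Mul(Rational(-1, 3), Y)), Add(22, Y))) = Add(-3, Mul(Mul(Rational(-2, 3), Y), Add(22, Y))) = Add(-3, Mul(Rational(-2, 3), Y, Add(22, Y))))
Add(Mul(-361, -416), Function('t')(-10)) = Add(Mul(-361, -416), Add(-3, Mul(Rational(-44, 3), -10), Mul(Rational(-2, 3), Pow(-10, 2)))) = Add(150176, Add(-3, Rational(440, 3), Mul(Rational(-2, 3), 100))) = Add(150176, Add(-3, Rational(440, 3), Rational(-200, 3))) = Add(150176, 77) = 150253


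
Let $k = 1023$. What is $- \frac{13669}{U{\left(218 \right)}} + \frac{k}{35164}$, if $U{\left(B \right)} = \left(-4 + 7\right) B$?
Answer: $- \frac{239993837}{11498628} \approx -20.872$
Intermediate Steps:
$U{\left(B \right)} = 3 B$
$- \frac{13669}{U{\left(218 \right)}} + \frac{k}{35164} = - \frac{13669}{3 \cdot 218} + \frac{1023}{35164} = - \frac{13669}{654} + 1023 \cdot \frac{1}{35164} = \left(-13669\right) \frac{1}{654} + \frac{1023}{35164} = - \frac{13669}{654} + \frac{1023}{35164} = - \frac{239993837}{11498628}$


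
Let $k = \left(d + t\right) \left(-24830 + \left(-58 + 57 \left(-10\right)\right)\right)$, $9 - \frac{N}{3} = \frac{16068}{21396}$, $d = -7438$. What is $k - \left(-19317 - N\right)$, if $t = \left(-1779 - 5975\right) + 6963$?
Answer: $\frac{373562077941}{1783} \approx 2.0951 \cdot 10^{8}$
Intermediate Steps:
$N = \frac{44124}{1783}$ ($N = 27 - 3 \cdot \frac{16068}{21396} = 27 - 3 \cdot 16068 \cdot \frac{1}{21396} = 27 - \frac{4017}{1783} = \frac{44124}{1783} \approx 24.747$)
$t = -791$ ($t = -7754 + 6963 = -791$)
$k = 209493882$ ($k = \left(-7438 - 791\right) \left(-24830 + \left(-58 + 57 \left(-10\right)\right)\right) = - 8229 \left(-24830 - 628\right) = \left(-8229\right) \left(-25458\right) = 209493882$)
$k - \left(-19317 - N\right) = 209493882 - \left(-19317 - \frac{44124}{1783}\right) = 209493882 - - \frac{34486335}{1783} = 209493882 + \frac{34486335}{1783} = \frac{373562077941}{1783}$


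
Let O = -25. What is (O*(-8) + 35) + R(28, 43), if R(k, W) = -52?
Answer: 183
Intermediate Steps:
(O*(-8) + 35) + R(28, 43) = (-25*(-8) + 35) - 52 = (200 + 35) - 52 = 235 - 52 = 183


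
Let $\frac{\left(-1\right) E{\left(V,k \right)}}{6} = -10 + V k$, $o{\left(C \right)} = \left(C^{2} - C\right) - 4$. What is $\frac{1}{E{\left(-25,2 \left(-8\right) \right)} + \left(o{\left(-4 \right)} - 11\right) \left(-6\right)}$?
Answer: $- \frac{1}{2370} \approx -0.00042194$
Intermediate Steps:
$o{\left(C \right)} = -4 + C^{2} - C$
$E{\left(V,k \right)} = 60 - 6 V k$ ($E{\left(V,k \right)} = - 6 \left(-10 + V k\right) = 60 - 6 V k$)
$\frac{1}{E{\left(-25,2 \left(-8\right) \right)} + \left(o{\left(-4 \right)} - 11\right) \left(-6\right)} = \frac{1}{\left(60 - - 150 \cdot 2 \left(-8\right)\right) + \left(\left(-4 + \left(-4\right)^{2} - -4\right) - 11\right) \left(-6\right)} = \frac{1}{\left(60 - \left(-150\right) \left(-16\right)\right) + \left(\left(-4 + 16 + 4\right) - 11\right) \left(-6\right)} = \frac{1}{\left(60 - 2400\right) + \left(16 - 11\right) \left(-6\right)} = \frac{1}{-2340 + 5 \left(-6\right)} = \frac{1}{-2340 - 30} = \frac{1}{-2370} = - \frac{1}{2370}$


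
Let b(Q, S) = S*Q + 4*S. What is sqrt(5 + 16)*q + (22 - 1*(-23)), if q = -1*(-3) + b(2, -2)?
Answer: 45 - 9*sqrt(21) ≈ 3.7568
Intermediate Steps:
b(Q, S) = 4*S + Q*S (b(Q, S) = Q*S + 4*S = 4*S + Q*S)
q = -9 (q = -1*(-3) - 2*(4 + 2) = 3 - 2*6 = 3 - 12 = -9)
sqrt(5 + 16)*q + (22 - 1*(-23)) = sqrt(5 + 16)*(-9) + (22 - 1*(-23)) = sqrt(21)*(-9) + (22 + 23) = -9*sqrt(21) + 45 = 45 - 9*sqrt(21)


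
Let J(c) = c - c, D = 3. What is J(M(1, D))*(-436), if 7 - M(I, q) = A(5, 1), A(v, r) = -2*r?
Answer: 0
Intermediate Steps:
M(I, q) = 9 (M(I, q) = 7 - (-2) = 7 - 1*(-2) = 7 + 2 = 9)
J(c) = 0
J(M(1, D))*(-436) = 0*(-436) = 0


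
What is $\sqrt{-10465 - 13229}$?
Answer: $i \sqrt{23694} \approx 153.93 i$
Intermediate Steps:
$\sqrt{-10465 - 13229} = \sqrt{-23694} = i \sqrt{23694}$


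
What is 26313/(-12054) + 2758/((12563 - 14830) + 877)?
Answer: -237483/56990 ≈ -4.1671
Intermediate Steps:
26313/(-12054) + 2758/((12563 - 14830) + 877) = 26313*(-1/12054) + 2758/(-2267 + 877) = -179/82 + 2758/(-1390) = -179/82 + 2758*(-1/1390) = -179/82 - 1379/695 = -237483/56990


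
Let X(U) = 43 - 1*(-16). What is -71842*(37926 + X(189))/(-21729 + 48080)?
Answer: -2728918370/26351 ≈ -1.0356e+5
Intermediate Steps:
X(U) = 59 (X(U) = 43 + 16 = 59)
-71842*(37926 + X(189))/(-21729 + 48080) = -71842*(37926 + 59)/(-21729 + 48080) = -71842/(26351/37985) = -71842/(26351*(1/37985)) = -71842/26351/37985 = -71842*37985/26351 = -2728918370/26351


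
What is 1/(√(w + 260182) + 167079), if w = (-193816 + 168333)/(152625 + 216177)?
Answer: 61619069358/10295156533648801 - 3*√3932069252158418/10295156533648801 ≈ 5.9670e-6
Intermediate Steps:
w = -25483/368802 ≈ -0.069097
1/(√(w + 260182) + 167079) = 1/(√(-25483/368802 + 260182) + 167079) = 1/(√(95955616481/368802) + 167079) = 1/(√3932069252158418/122934 + 167079) = 1/(167079 + √3932069252158418/122934)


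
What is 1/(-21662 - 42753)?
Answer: -1/64415 ≈ -1.5524e-5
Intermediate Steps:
1/(-21662 - 42753) = 1/(-64415) = -1/64415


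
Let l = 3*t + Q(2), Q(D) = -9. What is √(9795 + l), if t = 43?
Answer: √9915 ≈ 99.574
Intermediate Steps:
l = 120 (l = 3*43 - 9 = 129 - 9 = 120)
√(9795 + l) = √(9795 + 120) = √9915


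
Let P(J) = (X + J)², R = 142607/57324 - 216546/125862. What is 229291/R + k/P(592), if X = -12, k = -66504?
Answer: 210799655731980867/705359357050 ≈ 2.9885e+5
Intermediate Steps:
R = 83871505/109316868 (R = 142607*(1/57324) - 216546*1/125862 = 142607/57324 - 3281/1907 = 83871505/109316868 ≈ 0.76723)
P(J) = (-12 + J)²
229291/R + k/P(592) = 229291/(83871505/109316868) - 66504/(-12 + 592)² = 229291*(109316868/83871505) - 66504/(580²) = 25065373980588/83871505 - 66504/336400 = 25065373980588/83871505 - 66504*1/336400 = 25065373980588/83871505 - 8313/42050 = 210799655731980867/705359357050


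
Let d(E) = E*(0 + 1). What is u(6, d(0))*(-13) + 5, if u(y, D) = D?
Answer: 5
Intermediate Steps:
d(E) = E (d(E) = E*1 = E)
u(6, d(0))*(-13) + 5 = 0*(-13) + 5 = 0 + 5 = 5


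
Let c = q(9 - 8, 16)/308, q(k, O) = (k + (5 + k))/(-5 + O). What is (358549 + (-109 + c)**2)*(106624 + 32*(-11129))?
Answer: -1353174723208986/14641 ≈ -9.2424e+10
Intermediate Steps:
q(k, O) = (5 + 2*k)/(-5 + O)
c = 1/484 (c = ((5 + 2*(9 - 8))/(-5 + 16))/308 = ((5 + 2*1)/11)*(1/308) = ((5 + 2)/11)*(1/308) = ((1/11)*7)*(1/308) = (7/11)*(1/308) = 1/484 ≈ 0.0020661)
(358549 + (-109 + c)**2)*(106624 + 32*(-11129)) = (358549 + (-109 + 1/484)**2)*(106624 + 32*(-11129)) = (358549 + (-52755/484)**2)*(106624 - 356128) = (358549 + 2783090025/234256)*(-249504) = (86775344569/234256)*(-249504) = -1353174723208986/14641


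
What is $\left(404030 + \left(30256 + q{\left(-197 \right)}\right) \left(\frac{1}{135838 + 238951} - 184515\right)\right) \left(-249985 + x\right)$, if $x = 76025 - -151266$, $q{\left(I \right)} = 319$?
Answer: $\frac{47980517276673351720}{374789} \approx 1.2802 \cdot 10^{14}$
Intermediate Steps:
$x = 227291$ ($x = 76025 + 151266 = 227291$)
$\left(404030 + \left(30256 + q{\left(-197 \right)}\right) \left(\frac{1}{135838 + 238951} - 184515\right)\right) \left(-249985 + x\right) = \left(404030 + \left(30256 + 319\right) \left(\frac{1}{135838 + 238951} - 184515\right)\right) \left(-249985 + 227291\right) = \left(404030 + 30575 \left(\frac{1}{374789} - 184515\right)\right) \left(-22694\right) = \left(404030 + 30575 \left(- \frac{69154192334}{374789}\right)\right) \left(-22694\right) = \left(404030 - \frac{2114389430612050}{374789}\right) \left(-22694\right) = \left(- \frac{2114238004612380}{374789}\right) \left(-22694\right) = \frac{47980517276673351720}{374789}$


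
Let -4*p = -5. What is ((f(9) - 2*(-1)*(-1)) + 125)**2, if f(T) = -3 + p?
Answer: 235225/16 ≈ 14702.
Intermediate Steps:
p = 5/4 (p = -1/4*(-5) = 5/4 ≈ 1.2500)
f(T) = -7/4 (f(T) = -3 + 5/4 = -7/4)
((f(9) - 2*(-1)*(-1)) + 125)**2 = ((-7/4 - 2*(-1)*(-1)) + 125)**2 = ((-7/4 - (-2)*(-1)) + 125)**2 = ((-7/4 - 1*2) + 125)**2 = ((-7/4 - 2) + 125)**2 = (-15/4 + 125)**2 = (485/4)**2 = 235225/16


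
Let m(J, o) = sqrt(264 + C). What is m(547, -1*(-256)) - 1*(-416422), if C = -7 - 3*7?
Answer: 416422 + 2*sqrt(59) ≈ 4.1644e+5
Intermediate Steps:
C = -28 (C = -7 - 21 = -28)
m(J, o) = 2*sqrt(59) (m(J, o) = sqrt(264 - 28) = sqrt(236) = 2*sqrt(59))
m(547, -1*(-256)) - 1*(-416422) = 2*sqrt(59) - 1*(-416422) = 2*sqrt(59) + 416422 = 416422 + 2*sqrt(59)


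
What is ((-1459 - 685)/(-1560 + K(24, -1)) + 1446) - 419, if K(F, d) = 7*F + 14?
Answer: 708675/689 ≈ 1028.6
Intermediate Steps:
K(F, d) = 14 + 7*F
((-1459 - 685)/(-1560 + K(24, -1)) + 1446) - 419 = ((-1459 - 685)/(-1560 + (14 + 7*24)) + 1446) - 419 = (-2144/(-1560 + (14 + 168)) + 1446) - 419 = (-2144/(-1560 + 182) + 1446) - 419 = (-2144/(-1378) + 1446) - 419 = (-2144*(-1/1378) + 1446) - 419 = (1072/689 + 1446) - 419 = 997366/689 - 419 = 708675/689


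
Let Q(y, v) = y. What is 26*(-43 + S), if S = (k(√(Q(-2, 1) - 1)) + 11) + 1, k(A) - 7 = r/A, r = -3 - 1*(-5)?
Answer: -624 - 52*I*√3/3 ≈ -624.0 - 30.022*I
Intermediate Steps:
r = 2 (r = -3 + 5 = 2)
k(A) = 7 + 2/A
S = 19 - 2*I*√3/3 (S = ((7 + 2/(√(-2 - 1))) + 11) + 1 = ((7 + 2/(√(-3))) + 11) + 1 = ((7 + 2/((I*√3))) + 11) + 1 = ((7 + 2*(-I*√3/3)) + 11) + 1 = ((7 - 2*I*√3/3) + 11) + 1 = (18 - 2*I*√3/3) + 1 = 19 - 2*I*√3/3 ≈ 19.0 - 1.1547*I)
26*(-43 + S) = 26*(-43 + (19 - 2*I*√3/3)) = 26*(-24 - 2*I*√3/3) = -624 - 52*I*√3/3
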